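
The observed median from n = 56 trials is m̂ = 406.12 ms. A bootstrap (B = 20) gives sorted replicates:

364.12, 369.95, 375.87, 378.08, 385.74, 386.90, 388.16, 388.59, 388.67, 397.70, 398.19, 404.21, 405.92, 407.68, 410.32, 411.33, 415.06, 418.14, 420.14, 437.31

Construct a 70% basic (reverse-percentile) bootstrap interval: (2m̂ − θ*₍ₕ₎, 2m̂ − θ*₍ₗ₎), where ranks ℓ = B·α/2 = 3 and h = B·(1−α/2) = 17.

(397.18, 436.37)

Percentile endpoints at ranks 3 and 17: θ*₍3₎ = 375.87, θ*₍17₎ = 415.06.
Basic interval reflects these around m̂:
  lower = 2 × 406.12 − 415.06 = 397.18
  upper = 2 × 406.12 − 375.87 = 436.37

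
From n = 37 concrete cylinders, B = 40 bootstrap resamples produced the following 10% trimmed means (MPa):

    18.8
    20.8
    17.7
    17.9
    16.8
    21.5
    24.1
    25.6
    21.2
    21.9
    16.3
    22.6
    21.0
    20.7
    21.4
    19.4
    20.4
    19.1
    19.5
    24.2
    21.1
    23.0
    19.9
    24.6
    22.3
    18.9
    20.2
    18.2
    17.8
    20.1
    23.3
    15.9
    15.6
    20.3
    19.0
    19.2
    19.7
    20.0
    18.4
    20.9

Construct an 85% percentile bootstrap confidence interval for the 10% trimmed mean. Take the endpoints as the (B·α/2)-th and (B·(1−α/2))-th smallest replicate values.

(16.3, 24.1)

Sorted replicates: 15.6, 15.9, 16.3, 16.8, 17.7, 17.8, 17.9, 18.2, 18.4, 18.8, 18.9, 19.0, 19.1, 19.2, 19.4, 19.5, 19.7, 19.9, 20.0, 20.1, 20.2, 20.3, 20.4, 20.7, 20.8, 20.9, 21.0, 21.1, 21.2, 21.4, 21.5, 21.9, 22.3, 22.6, 23.0, 23.3, 24.1, 24.2, 24.6, 25.6
α = 0.15; lower rank = 40 × 0.075 = 3; upper rank = 40 × 0.925 = 37.
The 3rd smallest replicate is 16.3; the 37th is 24.1.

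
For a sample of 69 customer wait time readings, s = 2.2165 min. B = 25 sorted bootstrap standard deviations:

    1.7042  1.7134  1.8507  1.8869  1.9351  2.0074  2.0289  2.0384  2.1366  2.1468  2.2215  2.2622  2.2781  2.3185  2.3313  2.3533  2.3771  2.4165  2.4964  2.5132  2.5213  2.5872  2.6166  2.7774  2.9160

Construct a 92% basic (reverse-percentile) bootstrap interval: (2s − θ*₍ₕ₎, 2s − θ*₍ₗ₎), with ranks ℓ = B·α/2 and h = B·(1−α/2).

(1.6556, 2.7288)

Percentile endpoints at ranks 1 and 24: θ*₍1₎ = 1.7042, θ*₍24₎ = 2.7774.
Basic interval reflects these around s:
  lower = 2 × 2.2165 − 2.7774 = 1.6556
  upper = 2 × 2.2165 − 1.7042 = 2.7288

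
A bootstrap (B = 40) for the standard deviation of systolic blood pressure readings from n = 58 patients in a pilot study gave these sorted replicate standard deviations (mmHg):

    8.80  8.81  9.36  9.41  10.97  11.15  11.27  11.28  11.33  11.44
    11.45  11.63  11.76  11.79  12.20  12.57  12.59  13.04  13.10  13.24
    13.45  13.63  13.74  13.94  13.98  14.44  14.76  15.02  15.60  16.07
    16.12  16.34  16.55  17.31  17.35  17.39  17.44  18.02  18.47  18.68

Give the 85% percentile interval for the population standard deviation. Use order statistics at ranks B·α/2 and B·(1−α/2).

α = 0.15; lower rank = 40 × 0.075 = 3; upper rank = 40 × 0.925 = 37.
The 3rd smallest replicate is 9.36; the 37th is 17.44.

(9.36, 17.44)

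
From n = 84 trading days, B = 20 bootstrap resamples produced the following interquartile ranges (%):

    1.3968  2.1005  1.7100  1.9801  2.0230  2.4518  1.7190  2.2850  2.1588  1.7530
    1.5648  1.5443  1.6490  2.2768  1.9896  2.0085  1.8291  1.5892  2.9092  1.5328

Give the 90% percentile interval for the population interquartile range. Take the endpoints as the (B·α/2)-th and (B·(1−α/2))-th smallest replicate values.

(1.3968, 2.4518)

Sorted replicates: 1.3968, 1.5328, 1.5443, 1.5648, 1.5892, 1.6490, 1.7100, 1.7190, 1.7530, 1.8291, 1.9801, 1.9896, 2.0085, 2.0230, 2.1005, 2.1588, 2.2768, 2.2850, 2.4518, 2.9092
α = 0.10; lower rank = 20 × 0.050 = 1; upper rank = 20 × 0.950 = 19.
The 1st smallest replicate is 1.3968; the 19th is 2.4518.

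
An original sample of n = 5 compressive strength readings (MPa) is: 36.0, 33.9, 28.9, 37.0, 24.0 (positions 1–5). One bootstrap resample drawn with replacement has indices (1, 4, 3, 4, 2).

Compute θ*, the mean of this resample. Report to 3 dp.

θ* = 34.560

Resample values: 36.0, 37.0, 28.9, 37.0, 33.9.
Mean = (36.0 + 37.0 + 28.9 + 37.0 + 33.9) / 5 = 172.80 / 5 = 34.560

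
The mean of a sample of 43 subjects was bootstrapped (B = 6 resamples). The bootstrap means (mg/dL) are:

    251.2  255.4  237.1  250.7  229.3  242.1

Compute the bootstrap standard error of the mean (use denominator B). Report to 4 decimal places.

SE* = 9.0688

Bootstrap SE is the standard deviation of the 6 replicate means.
Mean of replicates: (251.2 + 255.4 + 237.1 + 250.7 + 229.3 + 242.1) / 6 = 1465.80000 / 6 = 244.30000
Sum of squared deviations: (+6.90000)² + (+11.10000)² + (−7.20000)² + (+6.40000)² + (−15.00000)² + (−2.20000)² = 493.46000
Variance = 493.46000 / 6 = 82.24333
SE* = √82.24333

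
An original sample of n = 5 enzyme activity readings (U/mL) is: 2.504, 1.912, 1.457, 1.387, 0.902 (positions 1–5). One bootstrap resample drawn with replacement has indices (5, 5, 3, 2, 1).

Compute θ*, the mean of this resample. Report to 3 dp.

θ* = 1.535

Resample values: 0.902, 0.902, 1.457, 1.912, 2.504.
Mean = (0.902 + 0.902 + 1.457 + 1.912 + 2.504) / 5 = 7.6770 / 5 = 1.535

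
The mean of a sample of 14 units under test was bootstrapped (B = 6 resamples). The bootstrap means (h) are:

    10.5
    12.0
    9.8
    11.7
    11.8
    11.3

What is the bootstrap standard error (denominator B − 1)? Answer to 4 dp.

Bootstrap SE is the standard deviation of the 6 replicate means.
Mean of replicates: (10.5 + 12.0 + 9.8 + 11.7 + 11.8 + 11.3) / 6 = 67.10000 / 6 = 11.18333
Sum of squared deviations: (−0.68333)² + (+0.81667)² + (−1.38333)² + (+0.51667)² + (+0.61667)² + (+0.11667)² = 3.70833
Variance = 3.70833 / 5 = 0.74167
SE* = √0.74167

SE* = 0.8612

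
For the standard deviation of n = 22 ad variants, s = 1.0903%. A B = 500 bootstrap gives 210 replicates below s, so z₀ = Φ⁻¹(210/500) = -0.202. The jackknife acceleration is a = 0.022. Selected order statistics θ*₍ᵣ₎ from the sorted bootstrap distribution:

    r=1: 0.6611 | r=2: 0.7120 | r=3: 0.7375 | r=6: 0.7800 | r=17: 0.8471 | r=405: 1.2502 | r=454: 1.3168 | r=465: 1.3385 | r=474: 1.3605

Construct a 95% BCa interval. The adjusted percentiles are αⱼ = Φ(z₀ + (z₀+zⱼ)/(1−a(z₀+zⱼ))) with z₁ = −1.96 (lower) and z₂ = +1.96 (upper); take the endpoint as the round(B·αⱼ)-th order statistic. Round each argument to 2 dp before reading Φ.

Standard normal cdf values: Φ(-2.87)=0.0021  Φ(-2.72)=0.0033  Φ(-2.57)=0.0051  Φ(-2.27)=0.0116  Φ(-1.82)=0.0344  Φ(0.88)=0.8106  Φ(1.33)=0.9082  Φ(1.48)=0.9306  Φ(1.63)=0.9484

Lower: z₀ + z₁ = -0.202 + (-1.960) = -2.162; 1 − a(z₀+z₁) = 1 − (0.022)(-2.162) = 1.0476; argument = -0.202 + (-2.162)/1.0476 = -2.2658 → -2.27.
α₁ = Φ(-2.27) = 0.0116; rank = round(500 × 0.0116) = 6; θ*₍6₎ = 0.7800.
Upper: z₀ + z₂ = 1.758; 1 − a(z₀+z₂) = 0.9613; argument = 1.6267 → 1.63; α₂ = 0.9484; rank = 474; θ*₍474₎ = 1.3605.

(0.7800, 1.3605)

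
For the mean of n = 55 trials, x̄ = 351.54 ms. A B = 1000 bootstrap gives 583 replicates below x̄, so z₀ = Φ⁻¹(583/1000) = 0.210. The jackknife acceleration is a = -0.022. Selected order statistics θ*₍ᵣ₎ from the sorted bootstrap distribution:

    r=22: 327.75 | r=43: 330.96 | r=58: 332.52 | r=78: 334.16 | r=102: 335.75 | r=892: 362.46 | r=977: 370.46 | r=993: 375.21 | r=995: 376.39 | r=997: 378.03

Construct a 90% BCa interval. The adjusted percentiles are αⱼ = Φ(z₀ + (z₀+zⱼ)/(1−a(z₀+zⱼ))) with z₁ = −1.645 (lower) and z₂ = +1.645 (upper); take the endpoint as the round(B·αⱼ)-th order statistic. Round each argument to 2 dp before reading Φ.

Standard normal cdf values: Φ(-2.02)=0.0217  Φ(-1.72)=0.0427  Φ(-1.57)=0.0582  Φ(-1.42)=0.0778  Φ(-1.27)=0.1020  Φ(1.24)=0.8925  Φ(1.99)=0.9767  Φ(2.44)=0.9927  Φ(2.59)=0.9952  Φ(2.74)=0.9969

Lower: z₀ + z₁ = 0.210 + (-1.645) = -1.435; 1 − a(z₀+z₁) = 1 − (-0.022)(-1.435) = 0.9684; argument = 0.210 + (-1.435)/0.9684 = -1.2718 → -1.27.
α₁ = Φ(-1.27) = 0.1020; rank = round(1000 × 0.1020) = 102; θ*₍102₎ = 335.75.
Upper: z₀ + z₂ = 1.855; 1 − a(z₀+z₂) = 1.0408; argument = 1.9923 → 1.99; α₂ = 0.9767; rank = 977; θ*₍977₎ = 370.46.

(335.75, 370.46)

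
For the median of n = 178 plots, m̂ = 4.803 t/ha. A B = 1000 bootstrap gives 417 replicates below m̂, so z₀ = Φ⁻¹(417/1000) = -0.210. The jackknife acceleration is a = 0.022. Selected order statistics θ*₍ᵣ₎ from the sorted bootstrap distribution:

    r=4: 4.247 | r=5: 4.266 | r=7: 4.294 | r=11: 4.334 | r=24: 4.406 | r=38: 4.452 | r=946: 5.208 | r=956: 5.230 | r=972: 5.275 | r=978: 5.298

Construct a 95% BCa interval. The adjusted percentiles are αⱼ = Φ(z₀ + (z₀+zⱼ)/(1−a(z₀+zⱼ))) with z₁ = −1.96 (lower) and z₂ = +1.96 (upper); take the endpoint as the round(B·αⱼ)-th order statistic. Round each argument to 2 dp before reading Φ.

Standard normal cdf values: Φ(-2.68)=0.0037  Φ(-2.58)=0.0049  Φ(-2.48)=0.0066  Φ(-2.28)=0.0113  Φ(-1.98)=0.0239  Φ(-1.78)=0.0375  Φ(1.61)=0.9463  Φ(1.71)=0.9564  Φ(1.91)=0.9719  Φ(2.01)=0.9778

Lower: z₀ + z₁ = -0.210 + (-1.960) = -2.170; 1 − a(z₀+z₁) = 1 − (0.022)(-2.170) = 1.0477; argument = -0.210 + (-2.170)/1.0477 = -2.2811 → -2.28.
α₁ = Φ(-2.28) = 0.0113; rank = round(1000 × 0.0113) = 11; θ*₍11₎ = 4.334.
Upper: z₀ + z₂ = 1.750; 1 − a(z₀+z₂) = 0.9615; argument = 1.6101 → 1.61; α₂ = 0.9463; rank = 946; θ*₍946₎ = 5.208.

(4.334, 5.208)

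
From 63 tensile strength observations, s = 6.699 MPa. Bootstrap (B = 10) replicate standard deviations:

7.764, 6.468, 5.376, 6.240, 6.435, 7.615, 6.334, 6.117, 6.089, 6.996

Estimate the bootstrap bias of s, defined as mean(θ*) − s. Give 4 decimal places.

mean(θ*) = (7.764 + 6.468 + 5.376 + 6.240 + 6.435 + 7.615 + 6.334 + 6.117 + 6.089 + 6.996) / 10 = 6.54340
bias = 6.54340 − 6.699

bias = −0.1556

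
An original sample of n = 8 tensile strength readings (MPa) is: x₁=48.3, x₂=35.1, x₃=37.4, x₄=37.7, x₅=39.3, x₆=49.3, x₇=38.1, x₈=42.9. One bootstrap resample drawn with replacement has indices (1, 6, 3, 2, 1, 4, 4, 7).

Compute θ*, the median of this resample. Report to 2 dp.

θ* = 37.90

Resample values: 48.3, 49.3, 37.4, 35.1, 48.3, 37.7, 37.7, 38.1.
Sorted: 35.1, 37.4, 37.7, 37.7, 38.1, 48.3, 48.3, 49.3
Median = average of the two middle values = 37.90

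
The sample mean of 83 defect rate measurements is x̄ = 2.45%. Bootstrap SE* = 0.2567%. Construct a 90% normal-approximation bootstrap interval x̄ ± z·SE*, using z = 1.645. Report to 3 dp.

(2.028, 2.872)

Margin = 1.645 × 0.2567 = 0.4223
Interval: 2.45 ± 0.4223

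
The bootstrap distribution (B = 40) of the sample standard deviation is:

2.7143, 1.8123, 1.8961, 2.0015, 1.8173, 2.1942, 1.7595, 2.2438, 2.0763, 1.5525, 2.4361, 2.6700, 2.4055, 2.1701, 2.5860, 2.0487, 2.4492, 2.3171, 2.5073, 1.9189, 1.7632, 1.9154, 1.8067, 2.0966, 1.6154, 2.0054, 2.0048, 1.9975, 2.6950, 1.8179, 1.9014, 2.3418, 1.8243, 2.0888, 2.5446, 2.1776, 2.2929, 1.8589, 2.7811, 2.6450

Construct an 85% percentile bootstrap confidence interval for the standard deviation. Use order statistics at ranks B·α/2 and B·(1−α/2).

Sorted replicates: 1.5525, 1.6154, 1.7595, 1.7632, 1.8067, 1.8123, 1.8173, 1.8179, 1.8243, 1.8589, 1.8961, 1.9014, 1.9154, 1.9189, 1.9975, 2.0015, 2.0048, 2.0054, 2.0487, 2.0763, 2.0888, 2.0966, 2.1701, 2.1776, 2.1942, 2.2438, 2.2929, 2.3171, 2.3418, 2.4055, 2.4361, 2.4492, 2.5073, 2.5446, 2.5860, 2.6450, 2.6700, 2.6950, 2.7143, 2.7811
α = 0.15; lower rank = 40 × 0.075 = 3; upper rank = 40 × 0.925 = 37.
The 3rd smallest replicate is 1.7595; the 37th is 2.6700.

(1.7595, 2.6700)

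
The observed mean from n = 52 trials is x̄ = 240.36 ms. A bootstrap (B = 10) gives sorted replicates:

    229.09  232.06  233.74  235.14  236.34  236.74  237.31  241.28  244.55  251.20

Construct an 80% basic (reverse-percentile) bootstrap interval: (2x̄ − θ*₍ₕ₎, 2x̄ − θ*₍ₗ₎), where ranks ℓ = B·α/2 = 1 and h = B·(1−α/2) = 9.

Percentile endpoints at ranks 1 and 9: θ*₍1₎ = 229.09, θ*₍9₎ = 244.55.
Basic interval reflects these around x̄:
  lower = 2 × 240.36 − 244.55 = 236.17
  upper = 2 × 240.36 − 229.09 = 251.63

(236.17, 251.63)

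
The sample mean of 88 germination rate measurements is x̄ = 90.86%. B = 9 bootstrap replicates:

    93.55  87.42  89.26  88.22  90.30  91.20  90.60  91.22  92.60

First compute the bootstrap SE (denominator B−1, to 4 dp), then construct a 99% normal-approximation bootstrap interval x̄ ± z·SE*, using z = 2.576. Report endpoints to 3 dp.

Mean of replicates = 90.4856; sum of squared deviations = 30.9914; SE* = √(30.9914/8) = 1.9682
Margin = 2.576 × 1.9682 = 5.0701
Interval: 90.86 ± 5.0701

(85.790, 95.930)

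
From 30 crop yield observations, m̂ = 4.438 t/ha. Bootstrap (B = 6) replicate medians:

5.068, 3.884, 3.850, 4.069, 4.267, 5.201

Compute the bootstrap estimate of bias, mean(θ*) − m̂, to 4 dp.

mean(θ*) = (5.068 + 3.884 + 3.850 + 4.069 + 4.267 + 5.201) / 6 = 4.38983
bias = 4.38983 − 4.438

bias = −0.0482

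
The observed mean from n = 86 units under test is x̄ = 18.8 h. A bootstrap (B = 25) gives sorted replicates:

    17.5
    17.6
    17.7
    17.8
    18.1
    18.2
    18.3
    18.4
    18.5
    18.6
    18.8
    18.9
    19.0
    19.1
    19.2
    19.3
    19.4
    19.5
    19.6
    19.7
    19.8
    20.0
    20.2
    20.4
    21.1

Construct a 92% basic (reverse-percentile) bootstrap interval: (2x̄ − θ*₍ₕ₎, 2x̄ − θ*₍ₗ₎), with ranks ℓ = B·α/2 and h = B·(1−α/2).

Percentile endpoints at ranks 1 and 24: θ*₍1₎ = 17.5, θ*₍24₎ = 20.4.
Basic interval reflects these around x̄:
  lower = 2 × 18.8 − 20.4 = 17.2
  upper = 2 × 18.8 − 17.5 = 20.1

(17.2, 20.1)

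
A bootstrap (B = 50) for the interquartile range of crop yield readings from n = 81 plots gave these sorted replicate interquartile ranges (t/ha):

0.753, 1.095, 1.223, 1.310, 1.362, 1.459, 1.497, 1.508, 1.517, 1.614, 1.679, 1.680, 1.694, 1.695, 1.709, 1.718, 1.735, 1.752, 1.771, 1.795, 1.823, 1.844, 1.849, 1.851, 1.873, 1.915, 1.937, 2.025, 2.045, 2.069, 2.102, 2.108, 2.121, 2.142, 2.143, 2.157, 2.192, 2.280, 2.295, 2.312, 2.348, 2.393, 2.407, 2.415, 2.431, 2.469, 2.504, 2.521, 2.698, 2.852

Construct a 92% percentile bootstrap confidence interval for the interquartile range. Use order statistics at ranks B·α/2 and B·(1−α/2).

(1.095, 2.521)

α = 0.08; lower rank = 50 × 0.040 = 2; upper rank = 50 × 0.960 = 48.
The 2nd smallest replicate is 1.095; the 48th is 2.521.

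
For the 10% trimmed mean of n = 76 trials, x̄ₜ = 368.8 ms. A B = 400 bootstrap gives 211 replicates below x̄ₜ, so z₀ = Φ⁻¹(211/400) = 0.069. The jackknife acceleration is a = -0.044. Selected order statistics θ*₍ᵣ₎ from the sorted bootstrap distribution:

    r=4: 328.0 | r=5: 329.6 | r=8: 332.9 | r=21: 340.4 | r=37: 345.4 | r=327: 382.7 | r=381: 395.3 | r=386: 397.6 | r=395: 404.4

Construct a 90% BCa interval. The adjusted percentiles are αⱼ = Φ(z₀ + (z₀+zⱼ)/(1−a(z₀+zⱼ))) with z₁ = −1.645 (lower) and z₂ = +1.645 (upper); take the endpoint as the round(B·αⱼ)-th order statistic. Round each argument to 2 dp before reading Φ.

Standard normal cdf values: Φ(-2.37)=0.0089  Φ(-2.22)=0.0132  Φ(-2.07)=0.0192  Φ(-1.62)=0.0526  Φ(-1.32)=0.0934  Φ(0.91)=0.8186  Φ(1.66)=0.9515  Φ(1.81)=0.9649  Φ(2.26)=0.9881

(340.4, 395.3)

Lower: z₀ + z₁ = 0.069 + (-1.645) = -1.576; 1 − a(z₀+z₁) = 1 − (-0.044)(-1.576) = 0.9307; argument = 0.069 + (-1.576)/0.9307 = -1.6244 → -1.62.
α₁ = Φ(-1.62) = 0.0526; rank = round(400 × 0.0526) = 21; θ*₍21₎ = 340.4.
Upper: z₀ + z₂ = 1.714; 1 − a(z₀+z₂) = 1.0754; argument = 1.6628 → 1.66; α₂ = 0.9515; rank = 381; θ*₍381₎ = 395.3.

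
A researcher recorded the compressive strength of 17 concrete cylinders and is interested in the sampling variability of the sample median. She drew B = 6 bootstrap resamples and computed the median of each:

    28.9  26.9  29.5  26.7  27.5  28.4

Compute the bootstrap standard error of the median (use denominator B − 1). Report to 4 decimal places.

Bootstrap SE is the standard deviation of the 6 replicate medians.
Mean of replicates: (28.9 + 26.9 + 29.5 + 26.7 + 27.5 + 28.4) / 6 = 167.90000 / 6 = 27.98333
Sum of squared deviations: (+0.91667)² + (−1.08333)² + (+1.51667)² + (−1.28333)² + (−0.48333)² + (+0.41667)² = 6.36833
Variance = 6.36833 / 5 = 1.27367
SE* = √1.27367

SE* = 1.1286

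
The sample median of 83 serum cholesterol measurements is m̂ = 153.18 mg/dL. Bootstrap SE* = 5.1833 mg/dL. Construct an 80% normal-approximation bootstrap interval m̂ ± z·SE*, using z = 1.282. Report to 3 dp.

(146.535, 159.825)

Margin = 1.282 × 5.1833 = 6.6450
Interval: 153.18 ± 6.6450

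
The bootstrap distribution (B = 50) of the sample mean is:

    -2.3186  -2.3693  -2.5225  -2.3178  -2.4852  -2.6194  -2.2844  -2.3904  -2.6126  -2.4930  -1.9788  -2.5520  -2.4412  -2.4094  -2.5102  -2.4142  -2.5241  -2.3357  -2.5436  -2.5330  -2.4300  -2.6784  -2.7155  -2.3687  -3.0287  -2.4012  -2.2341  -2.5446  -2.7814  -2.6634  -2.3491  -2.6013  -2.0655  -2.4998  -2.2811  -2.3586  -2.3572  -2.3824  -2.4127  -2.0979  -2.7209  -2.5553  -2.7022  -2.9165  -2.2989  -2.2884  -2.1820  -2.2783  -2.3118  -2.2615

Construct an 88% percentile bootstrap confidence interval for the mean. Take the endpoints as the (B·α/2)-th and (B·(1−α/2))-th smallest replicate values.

(-2.7814, -2.1820)

Sorted replicates: -3.0287, -2.9165, -2.7814, -2.7209, -2.7155, -2.7022, -2.6784, -2.6634, -2.6194, -2.6126, -2.6013, -2.5553, -2.5520, -2.5446, -2.5436, -2.5330, -2.5241, -2.5225, -2.5102, -2.4998, -2.4930, -2.4852, -2.4412, -2.4300, -2.4142, -2.4127, -2.4094, -2.4012, -2.3904, -2.3824, -2.3693, -2.3687, -2.3586, -2.3572, -2.3491, -2.3357, -2.3186, -2.3178, -2.3118, -2.2989, -2.2884, -2.2844, -2.2811, -2.2783, -2.2615, -2.2341, -2.1820, -2.0979, -2.0655, -1.9788
α = 0.12; lower rank = 50 × 0.060 = 3; upper rank = 50 × 0.940 = 47.
The 3rd smallest replicate is -2.7814; the 47th is -2.1820.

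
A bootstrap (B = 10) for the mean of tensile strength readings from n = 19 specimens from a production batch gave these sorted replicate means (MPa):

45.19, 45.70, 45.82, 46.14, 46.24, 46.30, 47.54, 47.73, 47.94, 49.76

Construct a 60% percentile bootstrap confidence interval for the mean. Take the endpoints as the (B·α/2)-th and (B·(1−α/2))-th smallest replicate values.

α = 0.40; lower rank = 10 × 0.200 = 2; upper rank = 10 × 0.800 = 8.
The 2nd smallest replicate is 45.70; the 8th is 47.73.

(45.70, 47.73)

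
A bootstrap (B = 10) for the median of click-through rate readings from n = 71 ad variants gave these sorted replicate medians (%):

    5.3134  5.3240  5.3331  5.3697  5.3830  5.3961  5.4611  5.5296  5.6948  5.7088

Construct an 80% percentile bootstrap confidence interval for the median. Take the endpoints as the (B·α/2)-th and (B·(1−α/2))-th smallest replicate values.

(5.3134, 5.6948)

α = 0.20; lower rank = 10 × 0.100 = 1; upper rank = 10 × 0.900 = 9.
The 1st smallest replicate is 5.3134; the 9th is 5.6948.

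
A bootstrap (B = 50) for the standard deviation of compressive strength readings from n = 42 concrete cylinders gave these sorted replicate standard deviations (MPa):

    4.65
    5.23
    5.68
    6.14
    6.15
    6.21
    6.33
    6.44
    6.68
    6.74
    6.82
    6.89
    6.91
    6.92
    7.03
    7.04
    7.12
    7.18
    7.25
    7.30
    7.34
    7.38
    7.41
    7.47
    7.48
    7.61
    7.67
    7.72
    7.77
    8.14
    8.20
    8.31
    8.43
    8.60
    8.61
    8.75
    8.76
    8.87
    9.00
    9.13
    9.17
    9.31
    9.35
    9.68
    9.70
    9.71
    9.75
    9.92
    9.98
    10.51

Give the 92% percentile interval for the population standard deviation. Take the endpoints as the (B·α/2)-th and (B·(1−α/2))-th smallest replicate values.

α = 0.08; lower rank = 50 × 0.040 = 2; upper rank = 50 × 0.960 = 48.
The 2nd smallest replicate is 5.23; the 48th is 9.92.

(5.23, 9.92)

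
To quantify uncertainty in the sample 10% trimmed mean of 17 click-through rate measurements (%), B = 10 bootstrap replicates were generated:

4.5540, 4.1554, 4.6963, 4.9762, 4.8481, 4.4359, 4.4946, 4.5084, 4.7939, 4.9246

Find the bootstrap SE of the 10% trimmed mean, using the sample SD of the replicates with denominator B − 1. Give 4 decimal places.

SE* = 0.2553

Bootstrap SE is the standard deviation of the 10 replicate 10% trimmed means.
Mean of replicates: (4.5540 + 4.1554 + 4.6963 + 4.9762 + 4.8481 + 4.4359 + 4.4946 + 4.5084 + 4.7939 + 4.9246) / 10 = 46.38740 / 10 = 4.63874
Sum of squared deviations: (−0.08474)² + (−0.48334)² + (+0.05756)² + (+0.33746)² + (+0.20936)² + (−0.20284)² + (−0.14414)² + (−0.13034)² + (+0.15516)² + (+0.28586)² = 0.58652
Variance = 0.58652 / 9 = 0.06517
SE* = √0.06517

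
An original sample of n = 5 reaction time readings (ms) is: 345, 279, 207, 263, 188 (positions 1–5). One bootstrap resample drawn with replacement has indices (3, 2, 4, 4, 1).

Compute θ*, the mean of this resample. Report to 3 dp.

θ* = 271.400

Resample values: 207, 279, 263, 263, 345.
Mean = (207 + 279 + 263 + 263 + 345) / 5 = 1357.0 / 5 = 271.400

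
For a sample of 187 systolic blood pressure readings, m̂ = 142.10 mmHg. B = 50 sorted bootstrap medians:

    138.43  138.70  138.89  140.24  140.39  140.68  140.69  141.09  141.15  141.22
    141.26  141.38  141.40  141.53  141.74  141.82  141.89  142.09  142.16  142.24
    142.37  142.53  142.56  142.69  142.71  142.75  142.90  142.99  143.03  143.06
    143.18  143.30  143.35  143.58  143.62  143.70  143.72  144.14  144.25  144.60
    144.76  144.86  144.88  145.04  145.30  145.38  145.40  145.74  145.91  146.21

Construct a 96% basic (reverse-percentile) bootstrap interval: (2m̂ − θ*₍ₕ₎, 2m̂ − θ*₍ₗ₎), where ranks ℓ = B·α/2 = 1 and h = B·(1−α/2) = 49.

Percentile endpoints at ranks 1 and 49: θ*₍1₎ = 138.43, θ*₍49₎ = 145.91.
Basic interval reflects these around m̂:
  lower = 2 × 142.10 − 145.91 = 138.29
  upper = 2 × 142.10 − 138.43 = 145.77

(138.29, 145.77)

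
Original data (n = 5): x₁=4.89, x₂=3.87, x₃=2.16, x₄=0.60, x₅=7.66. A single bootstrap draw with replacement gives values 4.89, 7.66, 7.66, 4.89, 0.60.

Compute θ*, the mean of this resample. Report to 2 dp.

Mean = (4.89 + 7.66 + 7.66 + 4.89 + 0.60) / 5 = 25.700 / 5 = 5.14

θ* = 5.14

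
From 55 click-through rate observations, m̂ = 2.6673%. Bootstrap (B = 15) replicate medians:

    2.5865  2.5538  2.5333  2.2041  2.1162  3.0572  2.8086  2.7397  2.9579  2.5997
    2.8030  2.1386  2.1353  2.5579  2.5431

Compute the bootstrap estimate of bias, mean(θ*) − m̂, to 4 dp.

bias = −0.1116

mean(θ*) = (2.5865 + 2.5538 + 2.5333 + 2.2041 + 2.1162 + 3.0572 + 2.8086 + 2.7397 + 2.9579 + 2.5997 + 2.8030 + 2.1386 + 2.1353 + 2.5579 + 2.5431) / 15 = 2.55566
bias = 2.55566 − 2.6673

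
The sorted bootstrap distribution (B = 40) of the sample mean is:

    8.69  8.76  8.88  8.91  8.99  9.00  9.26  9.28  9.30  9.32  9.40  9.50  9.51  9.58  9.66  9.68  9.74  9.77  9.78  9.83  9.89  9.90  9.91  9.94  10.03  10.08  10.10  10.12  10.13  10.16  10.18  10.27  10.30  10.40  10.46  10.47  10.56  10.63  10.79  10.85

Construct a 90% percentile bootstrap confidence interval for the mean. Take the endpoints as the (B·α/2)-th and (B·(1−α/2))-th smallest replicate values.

(8.76, 10.63)

α = 0.10; lower rank = 40 × 0.050 = 2; upper rank = 40 × 0.950 = 38.
The 2nd smallest replicate is 8.76; the 38th is 10.63.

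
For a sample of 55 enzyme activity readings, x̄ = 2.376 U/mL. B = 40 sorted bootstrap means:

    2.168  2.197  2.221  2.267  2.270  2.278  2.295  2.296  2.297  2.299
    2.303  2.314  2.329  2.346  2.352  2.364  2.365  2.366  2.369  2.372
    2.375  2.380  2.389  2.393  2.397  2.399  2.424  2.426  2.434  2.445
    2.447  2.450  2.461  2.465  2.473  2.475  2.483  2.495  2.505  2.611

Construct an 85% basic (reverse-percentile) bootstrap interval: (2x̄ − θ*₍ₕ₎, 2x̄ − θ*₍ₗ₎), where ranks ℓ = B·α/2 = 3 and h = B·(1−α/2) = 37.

(2.269, 2.531)

Percentile endpoints at ranks 3 and 37: θ*₍3₎ = 2.221, θ*₍37₎ = 2.483.
Basic interval reflects these around x̄:
  lower = 2 × 2.376 − 2.483 = 2.269
  upper = 2 × 2.376 − 2.221 = 2.531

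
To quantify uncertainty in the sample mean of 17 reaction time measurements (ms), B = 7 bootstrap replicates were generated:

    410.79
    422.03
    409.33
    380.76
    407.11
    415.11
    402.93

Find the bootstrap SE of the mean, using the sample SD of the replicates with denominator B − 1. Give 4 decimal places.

Bootstrap SE is the standard deviation of the 7 replicate means.
Mean of replicates: (410.79 + 422.03 + 409.33 + 380.76 + 407.11 + 415.11 + 402.93) / 7 = 2848.06000 / 7 = 406.86571
Sum of squared deviations: (+3.92429)² + (+15.16429)² + (+2.46429)² + (−26.10571)² + (+0.24429)² + (+8.24429)² + (−3.93571)² = 1016.45437
Variance = 1016.45437 / 6 = 169.40906
SE* = √169.40906

SE* = 13.0157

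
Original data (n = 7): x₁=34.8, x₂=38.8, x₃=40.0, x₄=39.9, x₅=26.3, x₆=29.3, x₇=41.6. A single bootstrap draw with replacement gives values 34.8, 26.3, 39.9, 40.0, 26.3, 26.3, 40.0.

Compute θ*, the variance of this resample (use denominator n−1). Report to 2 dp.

θ* = 47.09

Mean = 33.3714; sum of squared deviations = 282.5543
s² = 282.5543 / 6 = 47.0924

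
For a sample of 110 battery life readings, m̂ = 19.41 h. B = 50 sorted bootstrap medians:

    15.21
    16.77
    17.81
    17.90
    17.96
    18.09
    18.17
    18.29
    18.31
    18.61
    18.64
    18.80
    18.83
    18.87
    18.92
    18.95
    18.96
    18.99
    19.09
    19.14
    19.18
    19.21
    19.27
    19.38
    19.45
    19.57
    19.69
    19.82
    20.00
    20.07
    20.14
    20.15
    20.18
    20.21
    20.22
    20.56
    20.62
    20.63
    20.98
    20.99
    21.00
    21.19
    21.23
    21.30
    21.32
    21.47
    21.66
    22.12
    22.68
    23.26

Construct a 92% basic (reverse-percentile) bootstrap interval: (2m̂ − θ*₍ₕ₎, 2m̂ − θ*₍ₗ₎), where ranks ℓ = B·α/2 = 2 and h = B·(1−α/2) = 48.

(16.70, 22.05)

Percentile endpoints at ranks 2 and 48: θ*₍2₎ = 16.77, θ*₍48₎ = 22.12.
Basic interval reflects these around m̂:
  lower = 2 × 19.41 − 22.12 = 16.70
  upper = 2 × 19.41 − 16.77 = 22.05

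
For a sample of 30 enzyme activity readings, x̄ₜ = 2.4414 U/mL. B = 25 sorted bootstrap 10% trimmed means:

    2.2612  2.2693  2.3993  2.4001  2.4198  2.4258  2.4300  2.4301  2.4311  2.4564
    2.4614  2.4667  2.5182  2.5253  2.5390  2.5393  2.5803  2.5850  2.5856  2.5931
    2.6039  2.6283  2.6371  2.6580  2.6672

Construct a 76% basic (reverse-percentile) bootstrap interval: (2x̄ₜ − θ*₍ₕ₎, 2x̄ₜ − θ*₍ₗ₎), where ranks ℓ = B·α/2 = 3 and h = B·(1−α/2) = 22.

(2.2545, 2.4835)

Percentile endpoints at ranks 3 and 22: θ*₍3₎ = 2.3993, θ*₍22₎ = 2.6283.
Basic interval reflects these around x̄ₜ:
  lower = 2 × 2.4414 − 2.6283 = 2.2545
  upper = 2 × 2.4414 − 2.3993 = 2.4835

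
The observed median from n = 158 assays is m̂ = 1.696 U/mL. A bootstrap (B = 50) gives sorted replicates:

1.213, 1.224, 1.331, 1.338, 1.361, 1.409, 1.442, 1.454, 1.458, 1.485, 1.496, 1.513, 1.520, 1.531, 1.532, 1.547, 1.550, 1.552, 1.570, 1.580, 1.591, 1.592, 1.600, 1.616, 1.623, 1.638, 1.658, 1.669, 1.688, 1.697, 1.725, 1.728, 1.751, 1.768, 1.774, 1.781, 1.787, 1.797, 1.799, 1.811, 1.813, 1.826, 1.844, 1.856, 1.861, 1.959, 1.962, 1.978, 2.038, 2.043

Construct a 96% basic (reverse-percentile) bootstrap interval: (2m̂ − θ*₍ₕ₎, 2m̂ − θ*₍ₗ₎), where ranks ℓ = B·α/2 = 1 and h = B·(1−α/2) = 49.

(1.354, 2.179)

Percentile endpoints at ranks 1 and 49: θ*₍1₎ = 1.213, θ*₍49₎ = 2.038.
Basic interval reflects these around m̂:
  lower = 2 × 1.696 − 2.038 = 1.354
  upper = 2 × 1.696 − 1.213 = 2.179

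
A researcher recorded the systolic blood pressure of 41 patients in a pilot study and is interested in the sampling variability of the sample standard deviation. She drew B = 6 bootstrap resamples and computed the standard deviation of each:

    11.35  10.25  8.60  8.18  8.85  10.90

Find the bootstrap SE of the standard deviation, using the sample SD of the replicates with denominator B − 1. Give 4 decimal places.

Bootstrap SE is the standard deviation of the 6 replicate standard deviations.
Mean of replicates: (11.35 + 10.25 + 8.60 + 8.18 + 8.85 + 10.90) / 6 = 58.13000 / 6 = 9.68833
Sum of squared deviations: (+1.66167)² + (+0.56167)² + (−1.08833)² + (−1.50833)² + (−0.83833)² + (+1.21167)² = 8.70708
Variance = 8.70708 / 5 = 1.74142
SE* = √1.74142

SE* = 1.3196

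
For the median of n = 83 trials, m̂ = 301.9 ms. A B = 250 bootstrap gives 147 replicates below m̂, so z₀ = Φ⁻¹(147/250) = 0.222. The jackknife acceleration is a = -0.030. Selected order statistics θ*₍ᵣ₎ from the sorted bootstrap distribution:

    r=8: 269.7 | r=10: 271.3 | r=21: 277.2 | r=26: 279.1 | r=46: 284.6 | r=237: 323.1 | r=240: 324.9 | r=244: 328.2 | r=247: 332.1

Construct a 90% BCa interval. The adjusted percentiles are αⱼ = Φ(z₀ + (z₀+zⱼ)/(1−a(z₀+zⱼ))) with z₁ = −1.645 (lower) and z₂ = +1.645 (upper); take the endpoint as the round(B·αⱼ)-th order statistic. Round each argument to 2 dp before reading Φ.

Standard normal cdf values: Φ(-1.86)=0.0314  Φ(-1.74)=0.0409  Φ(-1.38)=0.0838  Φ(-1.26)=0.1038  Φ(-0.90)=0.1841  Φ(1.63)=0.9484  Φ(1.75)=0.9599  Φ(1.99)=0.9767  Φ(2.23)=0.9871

(279.1, 328.2)

Lower: z₀ + z₁ = 0.222 + (-1.645) = -1.423; 1 − a(z₀+z₁) = 1 − (-0.030)(-1.423) = 0.9573; argument = 0.222 + (-1.423)/0.9573 = -1.2645 → -1.26.
α₁ = Φ(-1.26) = 0.1038; rank = round(250 × 0.1038) = 26; θ*₍26₎ = 279.1.
Upper: z₀ + z₂ = 1.867; 1 − a(z₀+z₂) = 1.0560; argument = 1.9900 → 1.99; α₂ = 0.9767; rank = 244; θ*₍244₎ = 328.2.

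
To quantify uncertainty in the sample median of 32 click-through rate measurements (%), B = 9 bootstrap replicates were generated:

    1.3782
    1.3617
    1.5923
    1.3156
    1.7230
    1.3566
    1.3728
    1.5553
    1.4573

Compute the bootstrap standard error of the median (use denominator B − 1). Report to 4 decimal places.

Bootstrap SE is the standard deviation of the 9 replicate medians.
Mean of replicates: (1.3782 + 1.3617 + 1.5923 + 1.3156 + 1.7230 + 1.3566 + 1.3728 + 1.5553 + 1.4573) / 9 = 13.11280 / 9 = 1.45698
Sum of squared deviations: (−0.07878)² + (−0.09528)² + (+0.13532)² + (−0.14138)² + (+0.26602)² + (−0.10038)² + (−0.08418)² + (+0.09832)² + (+0.00032)² = 0.15118
Variance = 0.15118 / 8 = 0.01890
SE* = √0.01890

SE* = 0.1375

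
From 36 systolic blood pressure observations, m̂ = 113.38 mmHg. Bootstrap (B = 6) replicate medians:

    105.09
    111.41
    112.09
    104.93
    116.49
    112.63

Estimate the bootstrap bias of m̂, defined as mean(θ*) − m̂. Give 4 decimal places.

mean(θ*) = (105.09 + 111.41 + 112.09 + 104.93 + 116.49 + 112.63) / 6 = 110.44000
bias = 110.44000 − 113.38

bias = −2.9400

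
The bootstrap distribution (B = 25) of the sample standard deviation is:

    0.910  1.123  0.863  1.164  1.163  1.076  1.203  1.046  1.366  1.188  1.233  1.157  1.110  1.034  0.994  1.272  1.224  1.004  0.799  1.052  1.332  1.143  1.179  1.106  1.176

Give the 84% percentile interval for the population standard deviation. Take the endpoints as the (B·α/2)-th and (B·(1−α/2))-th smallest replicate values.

Sorted replicates: 0.799, 0.863, 0.910, 0.994, 1.004, 1.034, 1.046, 1.052, 1.076, 1.106, 1.110, 1.123, 1.143, 1.157, 1.163, 1.164, 1.176, 1.179, 1.188, 1.203, 1.224, 1.233, 1.272, 1.332, 1.366
α = 0.16; lower rank = 25 × 0.080 = 2; upper rank = 25 × 0.920 = 23.
The 2nd smallest replicate is 0.863; the 23rd is 1.272.

(0.863, 1.272)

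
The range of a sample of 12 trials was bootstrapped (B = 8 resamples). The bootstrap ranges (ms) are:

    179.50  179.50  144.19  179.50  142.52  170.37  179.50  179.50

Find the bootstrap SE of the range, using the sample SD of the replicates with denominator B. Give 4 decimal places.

Bootstrap SE is the standard deviation of the 8 replicate ranges.
Mean of replicates: (179.50 + 179.50 + 144.19 + 179.50 + 142.52 + 170.37 + 179.50 + 179.50) / 8 = 1354.58000 / 8 = 169.32250
Sum of squared deviations: (+10.17750)² + (+10.17750)² + (−25.13250)² + (+10.17750)² + (−26.80250)² + (+1.04750)² + (+10.17750)² + (+10.17750)² = 1869.02135
Variance = 1869.02135 / 8 = 233.62767
SE* = √233.62767

SE* = 15.2849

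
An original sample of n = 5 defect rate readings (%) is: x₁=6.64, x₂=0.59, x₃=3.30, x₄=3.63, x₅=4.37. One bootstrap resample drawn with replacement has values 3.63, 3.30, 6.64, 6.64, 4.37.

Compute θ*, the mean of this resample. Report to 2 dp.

Mean = (3.63 + 3.30 + 6.64 + 6.64 + 4.37) / 5 = 24.580 / 5 = 4.92

θ* = 4.92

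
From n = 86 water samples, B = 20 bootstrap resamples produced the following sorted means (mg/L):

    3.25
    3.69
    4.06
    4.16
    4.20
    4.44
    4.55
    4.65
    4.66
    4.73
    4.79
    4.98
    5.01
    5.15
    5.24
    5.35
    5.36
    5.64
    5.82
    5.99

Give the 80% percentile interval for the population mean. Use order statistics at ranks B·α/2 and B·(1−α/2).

(3.69, 5.64)

α = 0.20; lower rank = 20 × 0.100 = 2; upper rank = 20 × 0.900 = 18.
The 2nd smallest replicate is 3.69; the 18th is 5.64.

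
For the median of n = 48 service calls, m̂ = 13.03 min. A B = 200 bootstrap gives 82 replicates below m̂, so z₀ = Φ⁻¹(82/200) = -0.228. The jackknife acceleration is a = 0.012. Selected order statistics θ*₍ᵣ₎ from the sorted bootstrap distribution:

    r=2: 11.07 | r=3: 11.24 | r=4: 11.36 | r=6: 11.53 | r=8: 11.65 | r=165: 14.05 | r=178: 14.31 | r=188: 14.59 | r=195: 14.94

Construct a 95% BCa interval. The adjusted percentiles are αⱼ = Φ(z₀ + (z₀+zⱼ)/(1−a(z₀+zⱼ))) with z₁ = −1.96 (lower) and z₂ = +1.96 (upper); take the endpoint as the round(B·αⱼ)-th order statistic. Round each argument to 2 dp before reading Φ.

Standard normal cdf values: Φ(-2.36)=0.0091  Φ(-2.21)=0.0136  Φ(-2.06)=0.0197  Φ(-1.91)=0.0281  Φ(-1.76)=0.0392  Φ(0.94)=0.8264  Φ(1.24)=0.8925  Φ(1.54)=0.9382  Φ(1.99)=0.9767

(11.07, 14.59)

Lower: z₀ + z₁ = -0.228 + (-1.960) = -2.188; 1 − a(z₀+z₁) = 1 − (0.012)(-2.188) = 1.0263; argument = -0.228 + (-2.188)/1.0263 = -2.3600 → -2.36.
α₁ = Φ(-2.36) = 0.0091; rank = round(200 × 0.0091) = 2; θ*₍2₎ = 11.07.
Upper: z₀ + z₂ = 1.732; 1 − a(z₀+z₂) = 0.9792; argument = 1.5408 → 1.54; α₂ = 0.9382; rank = 188; θ*₍188₎ = 14.59.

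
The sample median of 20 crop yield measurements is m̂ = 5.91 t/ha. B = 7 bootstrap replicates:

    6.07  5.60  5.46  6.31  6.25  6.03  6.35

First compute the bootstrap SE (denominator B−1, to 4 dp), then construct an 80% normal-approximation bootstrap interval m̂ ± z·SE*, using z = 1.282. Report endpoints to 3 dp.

Mean of replicates = 6.0100; sum of squared deviations = 0.7378; SE* = √(0.7378/6) = 0.3507
Margin = 1.282 × 0.3507 = 0.4496
Interval: 5.91 ± 0.4496

(5.460, 6.360)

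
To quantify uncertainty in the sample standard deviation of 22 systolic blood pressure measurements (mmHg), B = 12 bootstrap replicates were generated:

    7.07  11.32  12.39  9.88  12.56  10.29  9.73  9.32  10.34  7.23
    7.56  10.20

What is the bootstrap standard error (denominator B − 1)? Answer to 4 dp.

SE* = 1.8250

Bootstrap SE is the standard deviation of the 12 replicate standard deviations.
Mean of replicates: (7.07 + 11.32 + 12.39 + 9.88 + 12.56 + 10.29 + 9.73 + 9.32 + 10.34 + 7.23 + 7.56 + 10.20) / 12 = 117.89000 / 12 = 9.82417
Sum of squared deviations: (−2.75417)² + (+1.49583)² + (+2.56583)² + (+0.05583)² + (+2.73583)² + (+0.46583)² + (−0.09417)² + (−0.50417)² + (+0.51583)² + (−2.59417)² + (−2.26417)² + (+0.37583)² = 36.63789
Variance = 36.63789 / 11 = 3.33072
SE* = √3.33072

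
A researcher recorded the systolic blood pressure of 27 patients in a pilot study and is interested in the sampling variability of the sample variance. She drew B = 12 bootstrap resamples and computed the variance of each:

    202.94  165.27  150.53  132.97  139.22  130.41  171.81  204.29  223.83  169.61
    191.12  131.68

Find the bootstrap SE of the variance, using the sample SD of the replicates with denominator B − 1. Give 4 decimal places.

Bootstrap SE is the standard deviation of the 12 replicate variances.
Mean of replicates: (202.94 + 165.27 + 150.53 + 132.97 + 139.22 + 130.41 + 171.81 + 204.29 + 223.83 + 169.61 + 191.12 + 131.68) / 12 = 2013.68000 / 12 = 167.80667
Sum of squared deviations: (+35.13333)² + (−2.53667)² + (−17.27667)² + (−34.83667)² + (−28.58667)² + (−37.39667)² + (+4.00333)² + (+36.48333)² + (+56.02333)² + (+1.80333)² + (+23.31333)² + (−36.12667)² = 11306.14427
Variance = 11306.14427 / 11 = 1027.83130
SE* = √1027.83130

SE* = 32.0598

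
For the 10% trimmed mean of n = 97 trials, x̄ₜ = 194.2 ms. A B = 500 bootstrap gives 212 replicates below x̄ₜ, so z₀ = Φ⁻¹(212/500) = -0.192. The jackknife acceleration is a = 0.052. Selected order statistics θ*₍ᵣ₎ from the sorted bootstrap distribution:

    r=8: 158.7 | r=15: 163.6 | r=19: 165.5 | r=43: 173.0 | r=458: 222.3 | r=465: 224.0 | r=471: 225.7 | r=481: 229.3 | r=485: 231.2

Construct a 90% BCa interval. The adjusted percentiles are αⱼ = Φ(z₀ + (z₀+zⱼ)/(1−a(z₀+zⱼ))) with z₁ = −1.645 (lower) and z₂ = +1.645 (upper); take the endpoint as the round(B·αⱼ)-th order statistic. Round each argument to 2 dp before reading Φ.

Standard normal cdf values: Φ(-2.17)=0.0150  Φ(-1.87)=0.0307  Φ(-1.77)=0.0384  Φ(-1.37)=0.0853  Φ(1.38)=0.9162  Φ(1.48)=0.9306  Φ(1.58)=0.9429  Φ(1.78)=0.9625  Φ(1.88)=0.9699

Lower: z₀ + z₁ = -0.192 + (-1.645) = -1.837; 1 − a(z₀+z₁) = 1 − (0.052)(-1.837) = 1.0955; argument = -0.192 + (-1.837)/1.0955 = -1.8688 → -1.87.
α₁ = Φ(-1.87) = 0.0307; rank = round(500 × 0.0307) = 15; θ*₍15₎ = 163.6.
Upper: z₀ + z₂ = 1.453; 1 − a(z₀+z₂) = 0.9244; argument = 1.3798 → 1.38; α₂ = 0.9162; rank = 458; θ*₍458₎ = 222.3.

(163.6, 222.3)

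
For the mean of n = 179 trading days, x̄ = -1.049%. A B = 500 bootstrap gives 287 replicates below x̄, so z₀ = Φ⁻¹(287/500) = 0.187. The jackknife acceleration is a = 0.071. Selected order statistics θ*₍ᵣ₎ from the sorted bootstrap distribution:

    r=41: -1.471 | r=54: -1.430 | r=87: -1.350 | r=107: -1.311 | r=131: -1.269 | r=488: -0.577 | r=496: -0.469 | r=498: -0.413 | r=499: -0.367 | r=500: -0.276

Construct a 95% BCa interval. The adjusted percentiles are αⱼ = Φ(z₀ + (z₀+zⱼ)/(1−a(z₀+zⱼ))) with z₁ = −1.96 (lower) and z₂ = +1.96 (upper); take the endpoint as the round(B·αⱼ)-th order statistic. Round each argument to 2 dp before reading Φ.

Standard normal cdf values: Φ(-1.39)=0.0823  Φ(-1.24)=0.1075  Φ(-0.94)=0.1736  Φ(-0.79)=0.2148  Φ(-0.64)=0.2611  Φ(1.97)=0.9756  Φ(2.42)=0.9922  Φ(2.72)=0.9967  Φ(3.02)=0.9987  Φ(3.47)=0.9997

(-1.471, -0.413)

Lower: z₀ + z₁ = 0.187 + (-1.960) = -1.773; 1 − a(z₀+z₁) = 1 − (0.071)(-1.773) = 1.1259; argument = 0.187 + (-1.773)/1.1259 = -1.3878 → -1.39.
α₁ = Φ(-1.39) = 0.0823; rank = round(500 × 0.0823) = 41; θ*₍41₎ = -1.471.
Upper: z₀ + z₂ = 2.147; 1 − a(z₀+z₂) = 0.8476; argument = 2.7201 → 2.72; α₂ = 0.9967; rank = 498; θ*₍498₎ = -0.413.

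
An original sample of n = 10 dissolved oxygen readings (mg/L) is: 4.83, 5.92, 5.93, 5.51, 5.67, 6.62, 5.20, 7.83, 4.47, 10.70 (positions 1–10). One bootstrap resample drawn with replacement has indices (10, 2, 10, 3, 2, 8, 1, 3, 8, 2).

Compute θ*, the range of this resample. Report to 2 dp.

Resample values: 10.70, 5.92, 10.70, 5.93, 5.92, 7.83, 4.83, 5.93, 7.83, 5.92.
Range = 10.70 − 4.83 = 5.87

θ* = 5.87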